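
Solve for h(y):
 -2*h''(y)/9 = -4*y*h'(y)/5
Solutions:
 h(y) = C1 + C2*erfi(3*sqrt(5)*y/5)


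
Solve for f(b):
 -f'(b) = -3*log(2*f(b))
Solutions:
 -Integral(1/(log(_y) + log(2)), (_y, f(b)))/3 = C1 - b


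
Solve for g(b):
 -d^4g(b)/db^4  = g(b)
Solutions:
 g(b) = (C1*sin(sqrt(2)*b/2) + C2*cos(sqrt(2)*b/2))*exp(-sqrt(2)*b/2) + (C3*sin(sqrt(2)*b/2) + C4*cos(sqrt(2)*b/2))*exp(sqrt(2)*b/2)


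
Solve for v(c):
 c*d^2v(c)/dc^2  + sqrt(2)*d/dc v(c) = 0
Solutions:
 v(c) = C1 + C2*c^(1 - sqrt(2))


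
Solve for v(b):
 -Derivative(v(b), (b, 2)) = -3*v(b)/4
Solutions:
 v(b) = C1*exp(-sqrt(3)*b/2) + C2*exp(sqrt(3)*b/2)


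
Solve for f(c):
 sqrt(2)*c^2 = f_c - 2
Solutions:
 f(c) = C1 + sqrt(2)*c^3/3 + 2*c


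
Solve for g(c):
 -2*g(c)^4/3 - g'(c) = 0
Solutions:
 g(c) = (-1 - sqrt(3)*I)*(1/(C1 + 2*c))^(1/3)/2
 g(c) = (-1 + sqrt(3)*I)*(1/(C1 + 2*c))^(1/3)/2
 g(c) = (1/(C1 + 2*c))^(1/3)


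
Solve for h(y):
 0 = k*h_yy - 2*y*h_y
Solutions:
 h(y) = C1 + C2*erf(y*sqrt(-1/k))/sqrt(-1/k)


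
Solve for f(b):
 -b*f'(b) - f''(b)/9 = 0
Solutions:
 f(b) = C1 + C2*erf(3*sqrt(2)*b/2)


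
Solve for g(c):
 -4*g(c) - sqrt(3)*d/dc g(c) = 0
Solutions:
 g(c) = C1*exp(-4*sqrt(3)*c/3)


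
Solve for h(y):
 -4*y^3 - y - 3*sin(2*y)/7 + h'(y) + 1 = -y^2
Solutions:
 h(y) = C1 + y^4 - y^3/3 + y^2/2 - y - 3*cos(2*y)/14


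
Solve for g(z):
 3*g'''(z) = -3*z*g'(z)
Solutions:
 g(z) = C1 + Integral(C2*airyai(-z) + C3*airybi(-z), z)


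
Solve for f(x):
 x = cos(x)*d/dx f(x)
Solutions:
 f(x) = C1 + Integral(x/cos(x), x)


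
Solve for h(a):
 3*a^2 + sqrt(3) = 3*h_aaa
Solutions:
 h(a) = C1 + C2*a + C3*a^2 + a^5/60 + sqrt(3)*a^3/18


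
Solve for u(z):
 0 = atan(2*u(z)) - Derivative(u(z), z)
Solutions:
 Integral(1/atan(2*_y), (_y, u(z))) = C1 + z


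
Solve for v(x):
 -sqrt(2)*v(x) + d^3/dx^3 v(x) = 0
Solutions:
 v(x) = C3*exp(2^(1/6)*x) + (C1*sin(2^(1/6)*sqrt(3)*x/2) + C2*cos(2^(1/6)*sqrt(3)*x/2))*exp(-2^(1/6)*x/2)


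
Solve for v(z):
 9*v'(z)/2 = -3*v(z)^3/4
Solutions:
 v(z) = -sqrt(3)*sqrt(-1/(C1 - z))
 v(z) = sqrt(3)*sqrt(-1/(C1 - z))


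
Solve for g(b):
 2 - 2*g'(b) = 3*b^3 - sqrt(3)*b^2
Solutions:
 g(b) = C1 - 3*b^4/8 + sqrt(3)*b^3/6 + b


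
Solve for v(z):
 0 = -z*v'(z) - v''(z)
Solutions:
 v(z) = C1 + C2*erf(sqrt(2)*z/2)


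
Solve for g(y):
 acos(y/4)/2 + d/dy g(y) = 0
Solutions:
 g(y) = C1 - y*acos(y/4)/2 + sqrt(16 - y^2)/2


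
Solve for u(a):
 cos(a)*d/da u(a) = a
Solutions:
 u(a) = C1 + Integral(a/cos(a), a)


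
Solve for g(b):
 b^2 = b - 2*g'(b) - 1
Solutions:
 g(b) = C1 - b^3/6 + b^2/4 - b/2


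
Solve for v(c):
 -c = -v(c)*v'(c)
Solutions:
 v(c) = -sqrt(C1 + c^2)
 v(c) = sqrt(C1 + c^2)


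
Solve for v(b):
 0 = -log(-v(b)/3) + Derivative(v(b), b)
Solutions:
 -Integral(1/(log(-_y) - log(3)), (_y, v(b))) = C1 - b


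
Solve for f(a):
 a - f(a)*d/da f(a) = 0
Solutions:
 f(a) = -sqrt(C1 + a^2)
 f(a) = sqrt(C1 + a^2)


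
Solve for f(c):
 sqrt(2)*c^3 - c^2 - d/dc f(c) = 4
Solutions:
 f(c) = C1 + sqrt(2)*c^4/4 - c^3/3 - 4*c


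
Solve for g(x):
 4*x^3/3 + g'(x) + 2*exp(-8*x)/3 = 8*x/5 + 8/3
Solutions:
 g(x) = C1 - x^4/3 + 4*x^2/5 + 8*x/3 + exp(-8*x)/12


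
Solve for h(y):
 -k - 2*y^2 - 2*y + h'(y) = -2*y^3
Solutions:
 h(y) = C1 + k*y - y^4/2 + 2*y^3/3 + y^2


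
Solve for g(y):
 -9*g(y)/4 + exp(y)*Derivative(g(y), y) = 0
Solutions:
 g(y) = C1*exp(-9*exp(-y)/4)


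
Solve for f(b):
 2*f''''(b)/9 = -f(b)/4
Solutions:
 f(b) = (C1*sin(2^(3/4)*sqrt(3)*b/4) + C2*cos(2^(3/4)*sqrt(3)*b/4))*exp(-2^(3/4)*sqrt(3)*b/4) + (C3*sin(2^(3/4)*sqrt(3)*b/4) + C4*cos(2^(3/4)*sqrt(3)*b/4))*exp(2^(3/4)*sqrt(3)*b/4)


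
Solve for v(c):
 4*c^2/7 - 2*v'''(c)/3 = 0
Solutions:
 v(c) = C1 + C2*c + C3*c^2 + c^5/70


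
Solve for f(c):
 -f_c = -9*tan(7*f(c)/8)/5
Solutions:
 f(c) = -8*asin(C1*exp(63*c/40))/7 + 8*pi/7
 f(c) = 8*asin(C1*exp(63*c/40))/7


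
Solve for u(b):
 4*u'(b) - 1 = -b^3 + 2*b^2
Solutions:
 u(b) = C1 - b^4/16 + b^3/6 + b/4


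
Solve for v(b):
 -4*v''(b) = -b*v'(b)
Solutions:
 v(b) = C1 + C2*erfi(sqrt(2)*b/4)


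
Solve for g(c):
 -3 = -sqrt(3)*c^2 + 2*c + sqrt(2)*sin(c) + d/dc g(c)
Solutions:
 g(c) = C1 + sqrt(3)*c^3/3 - c^2 - 3*c + sqrt(2)*cos(c)


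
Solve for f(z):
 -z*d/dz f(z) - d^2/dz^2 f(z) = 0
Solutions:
 f(z) = C1 + C2*erf(sqrt(2)*z/2)


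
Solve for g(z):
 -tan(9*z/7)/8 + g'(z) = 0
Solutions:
 g(z) = C1 - 7*log(cos(9*z/7))/72


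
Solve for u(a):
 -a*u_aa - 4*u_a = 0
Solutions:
 u(a) = C1 + C2/a^3


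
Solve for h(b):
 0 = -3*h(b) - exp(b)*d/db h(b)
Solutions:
 h(b) = C1*exp(3*exp(-b))


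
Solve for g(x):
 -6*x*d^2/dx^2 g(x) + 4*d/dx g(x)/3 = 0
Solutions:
 g(x) = C1 + C2*x^(11/9)


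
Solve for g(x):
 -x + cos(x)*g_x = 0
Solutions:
 g(x) = C1 + Integral(x/cos(x), x)


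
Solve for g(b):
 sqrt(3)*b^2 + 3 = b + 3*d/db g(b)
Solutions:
 g(b) = C1 + sqrt(3)*b^3/9 - b^2/6 + b


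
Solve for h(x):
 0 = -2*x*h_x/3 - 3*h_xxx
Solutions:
 h(x) = C1 + Integral(C2*airyai(-6^(1/3)*x/3) + C3*airybi(-6^(1/3)*x/3), x)


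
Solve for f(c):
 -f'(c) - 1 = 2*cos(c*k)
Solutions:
 f(c) = C1 - c - 2*sin(c*k)/k


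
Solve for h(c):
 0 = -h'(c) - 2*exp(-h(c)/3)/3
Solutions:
 h(c) = 3*log(C1 - 2*c/9)


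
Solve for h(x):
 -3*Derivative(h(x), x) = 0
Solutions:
 h(x) = C1


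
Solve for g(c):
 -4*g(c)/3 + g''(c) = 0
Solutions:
 g(c) = C1*exp(-2*sqrt(3)*c/3) + C2*exp(2*sqrt(3)*c/3)


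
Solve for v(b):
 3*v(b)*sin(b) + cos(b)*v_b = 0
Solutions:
 v(b) = C1*cos(b)^3


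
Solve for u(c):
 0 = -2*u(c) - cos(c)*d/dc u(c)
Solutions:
 u(c) = C1*(sin(c) - 1)/(sin(c) + 1)


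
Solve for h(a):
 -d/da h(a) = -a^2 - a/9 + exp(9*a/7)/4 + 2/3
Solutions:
 h(a) = C1 + a^3/3 + a^2/18 - 2*a/3 - 7*exp(9*a/7)/36


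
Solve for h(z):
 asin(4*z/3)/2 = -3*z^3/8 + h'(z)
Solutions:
 h(z) = C1 + 3*z^4/32 + z*asin(4*z/3)/2 + sqrt(9 - 16*z^2)/8


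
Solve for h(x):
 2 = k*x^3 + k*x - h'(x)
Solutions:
 h(x) = C1 + k*x^4/4 + k*x^2/2 - 2*x


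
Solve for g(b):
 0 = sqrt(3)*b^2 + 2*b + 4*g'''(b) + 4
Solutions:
 g(b) = C1 + C2*b + C3*b^2 - sqrt(3)*b^5/240 - b^4/48 - b^3/6


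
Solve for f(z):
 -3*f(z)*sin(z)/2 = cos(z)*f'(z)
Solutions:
 f(z) = C1*cos(z)^(3/2)


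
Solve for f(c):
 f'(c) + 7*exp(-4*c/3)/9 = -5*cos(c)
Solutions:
 f(c) = C1 - 5*sin(c) + 7*exp(-4*c/3)/12


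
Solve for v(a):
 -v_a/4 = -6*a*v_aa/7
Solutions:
 v(a) = C1 + C2*a^(31/24)


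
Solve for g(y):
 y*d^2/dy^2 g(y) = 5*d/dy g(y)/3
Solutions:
 g(y) = C1 + C2*y^(8/3)


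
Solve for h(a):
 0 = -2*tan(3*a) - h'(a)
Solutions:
 h(a) = C1 + 2*log(cos(3*a))/3


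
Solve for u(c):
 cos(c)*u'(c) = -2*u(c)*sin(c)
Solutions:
 u(c) = C1*cos(c)^2


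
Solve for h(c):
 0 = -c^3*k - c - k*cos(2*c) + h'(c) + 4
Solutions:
 h(c) = C1 + c^4*k/4 + c^2/2 - 4*c + k*sin(2*c)/2


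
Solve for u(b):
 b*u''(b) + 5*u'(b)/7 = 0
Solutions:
 u(b) = C1 + C2*b^(2/7)


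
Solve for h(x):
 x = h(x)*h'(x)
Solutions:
 h(x) = -sqrt(C1 + x^2)
 h(x) = sqrt(C1 + x^2)


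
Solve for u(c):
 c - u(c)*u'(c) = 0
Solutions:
 u(c) = -sqrt(C1 + c^2)
 u(c) = sqrt(C1 + c^2)


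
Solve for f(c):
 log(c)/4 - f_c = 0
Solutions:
 f(c) = C1 + c*log(c)/4 - c/4


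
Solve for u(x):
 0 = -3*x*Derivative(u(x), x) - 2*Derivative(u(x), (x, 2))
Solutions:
 u(x) = C1 + C2*erf(sqrt(3)*x/2)


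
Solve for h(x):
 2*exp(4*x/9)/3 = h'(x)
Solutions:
 h(x) = C1 + 3*exp(4*x/9)/2


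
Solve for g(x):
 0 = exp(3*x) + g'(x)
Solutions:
 g(x) = C1 - exp(3*x)/3


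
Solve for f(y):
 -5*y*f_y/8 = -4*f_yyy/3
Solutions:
 f(y) = C1 + Integral(C2*airyai(30^(1/3)*y/4) + C3*airybi(30^(1/3)*y/4), y)


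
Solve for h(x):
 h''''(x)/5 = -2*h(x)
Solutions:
 h(x) = (C1*sin(2^(3/4)*5^(1/4)*x/2) + C2*cos(2^(3/4)*5^(1/4)*x/2))*exp(-2^(3/4)*5^(1/4)*x/2) + (C3*sin(2^(3/4)*5^(1/4)*x/2) + C4*cos(2^(3/4)*5^(1/4)*x/2))*exp(2^(3/4)*5^(1/4)*x/2)


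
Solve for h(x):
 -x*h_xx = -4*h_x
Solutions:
 h(x) = C1 + C2*x^5


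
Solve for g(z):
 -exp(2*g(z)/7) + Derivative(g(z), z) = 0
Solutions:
 g(z) = 7*log(-sqrt(-1/(C1 + z))) - 7*log(2) + 7*log(14)/2
 g(z) = 7*log(-1/(C1 + z))/2 - 7*log(2) + 7*log(14)/2


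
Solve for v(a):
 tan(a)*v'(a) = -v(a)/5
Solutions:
 v(a) = C1/sin(a)^(1/5)


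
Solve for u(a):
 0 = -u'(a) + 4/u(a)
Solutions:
 u(a) = -sqrt(C1 + 8*a)
 u(a) = sqrt(C1 + 8*a)


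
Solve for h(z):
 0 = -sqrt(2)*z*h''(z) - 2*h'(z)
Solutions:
 h(z) = C1 + C2*z^(1 - sqrt(2))


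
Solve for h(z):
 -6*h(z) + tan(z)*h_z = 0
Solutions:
 h(z) = C1*sin(z)^6


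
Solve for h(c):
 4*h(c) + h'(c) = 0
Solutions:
 h(c) = C1*exp(-4*c)


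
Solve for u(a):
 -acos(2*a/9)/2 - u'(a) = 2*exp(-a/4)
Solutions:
 u(a) = C1 - a*acos(2*a/9)/2 + sqrt(81 - 4*a^2)/4 + 8*exp(-a/4)


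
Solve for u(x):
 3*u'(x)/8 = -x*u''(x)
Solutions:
 u(x) = C1 + C2*x^(5/8)


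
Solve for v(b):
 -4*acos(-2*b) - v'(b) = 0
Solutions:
 v(b) = C1 - 4*b*acos(-2*b) - 2*sqrt(1 - 4*b^2)


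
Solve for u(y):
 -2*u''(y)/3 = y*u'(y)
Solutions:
 u(y) = C1 + C2*erf(sqrt(3)*y/2)


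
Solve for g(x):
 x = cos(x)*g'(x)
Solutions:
 g(x) = C1 + Integral(x/cos(x), x)


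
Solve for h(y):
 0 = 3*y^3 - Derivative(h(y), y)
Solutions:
 h(y) = C1 + 3*y^4/4


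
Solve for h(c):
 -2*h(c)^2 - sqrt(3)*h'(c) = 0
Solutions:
 h(c) = 3/(C1 + 2*sqrt(3)*c)


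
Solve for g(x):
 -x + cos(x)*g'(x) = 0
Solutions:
 g(x) = C1 + Integral(x/cos(x), x)


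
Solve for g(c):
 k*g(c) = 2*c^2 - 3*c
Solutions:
 g(c) = c*(2*c - 3)/k


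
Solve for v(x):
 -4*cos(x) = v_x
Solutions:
 v(x) = C1 - 4*sin(x)


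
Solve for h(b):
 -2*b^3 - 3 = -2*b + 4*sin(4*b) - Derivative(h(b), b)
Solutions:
 h(b) = C1 + b^4/2 - b^2 + 3*b - cos(4*b)


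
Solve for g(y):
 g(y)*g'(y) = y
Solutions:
 g(y) = -sqrt(C1 + y^2)
 g(y) = sqrt(C1 + y^2)


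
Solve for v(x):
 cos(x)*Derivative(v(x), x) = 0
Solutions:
 v(x) = C1


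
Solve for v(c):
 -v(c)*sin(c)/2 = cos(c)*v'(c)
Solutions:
 v(c) = C1*sqrt(cos(c))


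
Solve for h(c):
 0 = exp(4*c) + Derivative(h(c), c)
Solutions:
 h(c) = C1 - exp(4*c)/4


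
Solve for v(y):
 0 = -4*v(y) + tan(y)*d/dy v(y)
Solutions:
 v(y) = C1*sin(y)^4


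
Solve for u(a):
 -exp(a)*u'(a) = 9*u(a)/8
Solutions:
 u(a) = C1*exp(9*exp(-a)/8)


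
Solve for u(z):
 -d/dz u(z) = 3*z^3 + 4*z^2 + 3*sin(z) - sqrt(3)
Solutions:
 u(z) = C1 - 3*z^4/4 - 4*z^3/3 + sqrt(3)*z + 3*cos(z)


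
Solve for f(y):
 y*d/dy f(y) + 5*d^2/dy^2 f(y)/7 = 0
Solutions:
 f(y) = C1 + C2*erf(sqrt(70)*y/10)


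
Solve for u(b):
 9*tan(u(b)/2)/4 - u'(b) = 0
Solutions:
 u(b) = -2*asin(C1*exp(9*b/8)) + 2*pi
 u(b) = 2*asin(C1*exp(9*b/8))


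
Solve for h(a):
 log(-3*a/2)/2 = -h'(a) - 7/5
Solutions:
 h(a) = C1 - a*log(-a)/2 + a*(-log(3) - 9/10 + log(6)/2)


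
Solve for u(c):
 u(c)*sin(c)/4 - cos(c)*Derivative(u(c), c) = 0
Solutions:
 u(c) = C1/cos(c)^(1/4)


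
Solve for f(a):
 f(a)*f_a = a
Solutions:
 f(a) = -sqrt(C1 + a^2)
 f(a) = sqrt(C1 + a^2)


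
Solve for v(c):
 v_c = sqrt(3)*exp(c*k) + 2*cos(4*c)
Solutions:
 v(c) = C1 + sin(4*c)/2 + sqrt(3)*exp(c*k)/k


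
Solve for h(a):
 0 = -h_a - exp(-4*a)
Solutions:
 h(a) = C1 + exp(-4*a)/4


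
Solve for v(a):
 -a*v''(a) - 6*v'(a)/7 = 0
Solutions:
 v(a) = C1 + C2*a^(1/7)


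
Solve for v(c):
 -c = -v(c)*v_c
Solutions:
 v(c) = -sqrt(C1 + c^2)
 v(c) = sqrt(C1 + c^2)


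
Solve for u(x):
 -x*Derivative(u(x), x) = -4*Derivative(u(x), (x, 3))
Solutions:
 u(x) = C1 + Integral(C2*airyai(2^(1/3)*x/2) + C3*airybi(2^(1/3)*x/2), x)


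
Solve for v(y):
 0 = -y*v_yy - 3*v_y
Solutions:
 v(y) = C1 + C2/y^2


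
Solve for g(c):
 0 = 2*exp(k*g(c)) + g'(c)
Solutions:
 g(c) = Piecewise((log(1/(C1*k + 2*c*k))/k, Ne(k, 0)), (nan, True))
 g(c) = Piecewise((C1 - 2*c, Eq(k, 0)), (nan, True))


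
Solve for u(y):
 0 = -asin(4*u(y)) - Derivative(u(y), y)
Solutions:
 Integral(1/asin(4*_y), (_y, u(y))) = C1 - y


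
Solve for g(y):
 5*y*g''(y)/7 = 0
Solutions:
 g(y) = C1 + C2*y


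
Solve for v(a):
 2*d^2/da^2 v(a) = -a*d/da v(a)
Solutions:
 v(a) = C1 + C2*erf(a/2)


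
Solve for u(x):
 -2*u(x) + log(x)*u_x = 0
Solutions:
 u(x) = C1*exp(2*li(x))


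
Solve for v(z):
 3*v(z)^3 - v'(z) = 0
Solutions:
 v(z) = -sqrt(2)*sqrt(-1/(C1 + 3*z))/2
 v(z) = sqrt(2)*sqrt(-1/(C1 + 3*z))/2


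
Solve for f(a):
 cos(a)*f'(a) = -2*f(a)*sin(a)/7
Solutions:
 f(a) = C1*cos(a)^(2/7)


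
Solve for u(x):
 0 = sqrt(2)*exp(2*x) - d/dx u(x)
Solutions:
 u(x) = C1 + sqrt(2)*exp(2*x)/2


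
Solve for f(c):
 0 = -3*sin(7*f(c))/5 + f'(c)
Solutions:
 -3*c/5 + log(cos(7*f(c)) - 1)/14 - log(cos(7*f(c)) + 1)/14 = C1


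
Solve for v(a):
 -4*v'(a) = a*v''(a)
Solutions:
 v(a) = C1 + C2/a^3


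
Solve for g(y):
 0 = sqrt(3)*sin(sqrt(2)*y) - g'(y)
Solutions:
 g(y) = C1 - sqrt(6)*cos(sqrt(2)*y)/2


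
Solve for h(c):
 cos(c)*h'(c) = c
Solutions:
 h(c) = C1 + Integral(c/cos(c), c)


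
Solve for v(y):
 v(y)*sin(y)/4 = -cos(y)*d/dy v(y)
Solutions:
 v(y) = C1*cos(y)^(1/4)


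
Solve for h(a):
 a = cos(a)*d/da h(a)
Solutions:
 h(a) = C1 + Integral(a/cos(a), a)


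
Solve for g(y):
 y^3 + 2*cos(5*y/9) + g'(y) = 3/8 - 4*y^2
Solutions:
 g(y) = C1 - y^4/4 - 4*y^3/3 + 3*y/8 - 18*sin(5*y/9)/5


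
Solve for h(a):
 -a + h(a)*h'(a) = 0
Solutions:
 h(a) = -sqrt(C1 + a^2)
 h(a) = sqrt(C1 + a^2)


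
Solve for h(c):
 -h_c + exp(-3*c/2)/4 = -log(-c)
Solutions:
 h(c) = C1 + c*log(-c) - c - exp(-3*c/2)/6


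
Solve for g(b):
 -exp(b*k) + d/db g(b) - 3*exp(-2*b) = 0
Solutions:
 g(b) = C1 - 3*exp(-2*b)/2 + exp(b*k)/k


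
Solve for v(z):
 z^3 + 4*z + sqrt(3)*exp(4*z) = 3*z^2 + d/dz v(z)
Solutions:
 v(z) = C1 + z^4/4 - z^3 + 2*z^2 + sqrt(3)*exp(4*z)/4


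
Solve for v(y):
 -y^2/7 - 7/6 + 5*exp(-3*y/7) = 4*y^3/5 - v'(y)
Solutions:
 v(y) = C1 + y^4/5 + y^3/21 + 7*y/6 + 35*exp(-3*y/7)/3


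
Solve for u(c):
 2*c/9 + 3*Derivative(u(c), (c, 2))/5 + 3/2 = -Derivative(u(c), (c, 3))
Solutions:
 u(c) = C1 + C2*c + C3*exp(-3*c/5) - 5*c^3/81 - 305*c^2/324


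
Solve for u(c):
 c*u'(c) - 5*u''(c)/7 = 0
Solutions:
 u(c) = C1 + C2*erfi(sqrt(70)*c/10)


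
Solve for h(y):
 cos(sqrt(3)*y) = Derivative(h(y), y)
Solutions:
 h(y) = C1 + sqrt(3)*sin(sqrt(3)*y)/3


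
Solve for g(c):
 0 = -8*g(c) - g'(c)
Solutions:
 g(c) = C1*exp(-8*c)


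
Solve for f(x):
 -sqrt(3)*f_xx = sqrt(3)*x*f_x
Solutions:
 f(x) = C1 + C2*erf(sqrt(2)*x/2)


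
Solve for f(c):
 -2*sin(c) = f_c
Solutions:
 f(c) = C1 + 2*cos(c)


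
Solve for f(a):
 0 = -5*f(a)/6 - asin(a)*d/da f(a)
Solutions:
 f(a) = C1*exp(-5*Integral(1/asin(a), a)/6)


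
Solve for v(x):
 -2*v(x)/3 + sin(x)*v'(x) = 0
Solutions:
 v(x) = C1*(cos(x) - 1)^(1/3)/(cos(x) + 1)^(1/3)


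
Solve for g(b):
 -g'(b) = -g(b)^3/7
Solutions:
 g(b) = -sqrt(14)*sqrt(-1/(C1 + b))/2
 g(b) = sqrt(14)*sqrt(-1/(C1 + b))/2


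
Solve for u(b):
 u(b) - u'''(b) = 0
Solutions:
 u(b) = C3*exp(b) + (C1*sin(sqrt(3)*b/2) + C2*cos(sqrt(3)*b/2))*exp(-b/2)


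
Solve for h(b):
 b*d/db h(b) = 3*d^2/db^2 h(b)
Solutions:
 h(b) = C1 + C2*erfi(sqrt(6)*b/6)


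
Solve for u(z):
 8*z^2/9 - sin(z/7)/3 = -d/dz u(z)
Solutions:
 u(z) = C1 - 8*z^3/27 - 7*cos(z/7)/3


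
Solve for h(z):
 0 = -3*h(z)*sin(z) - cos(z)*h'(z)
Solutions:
 h(z) = C1*cos(z)^3


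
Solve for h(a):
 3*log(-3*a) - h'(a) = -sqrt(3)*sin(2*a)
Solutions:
 h(a) = C1 + 3*a*log(-a) - 3*a + 3*a*log(3) - sqrt(3)*cos(2*a)/2


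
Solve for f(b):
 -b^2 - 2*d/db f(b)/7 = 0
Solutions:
 f(b) = C1 - 7*b^3/6


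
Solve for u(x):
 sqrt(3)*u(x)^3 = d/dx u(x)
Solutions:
 u(x) = -sqrt(2)*sqrt(-1/(C1 + sqrt(3)*x))/2
 u(x) = sqrt(2)*sqrt(-1/(C1 + sqrt(3)*x))/2


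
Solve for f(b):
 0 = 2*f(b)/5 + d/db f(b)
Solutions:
 f(b) = C1*exp(-2*b/5)


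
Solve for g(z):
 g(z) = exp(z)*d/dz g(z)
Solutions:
 g(z) = C1*exp(-exp(-z))


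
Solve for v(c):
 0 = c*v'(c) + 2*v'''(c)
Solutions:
 v(c) = C1 + Integral(C2*airyai(-2^(2/3)*c/2) + C3*airybi(-2^(2/3)*c/2), c)


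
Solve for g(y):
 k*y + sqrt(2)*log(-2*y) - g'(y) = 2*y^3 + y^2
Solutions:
 g(y) = C1 + k*y^2/2 - y^4/2 - y^3/3 + sqrt(2)*y*log(-y) + sqrt(2)*y*(-1 + log(2))


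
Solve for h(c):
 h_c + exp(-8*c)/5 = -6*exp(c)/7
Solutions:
 h(c) = C1 - 6*exp(c)/7 + exp(-8*c)/40


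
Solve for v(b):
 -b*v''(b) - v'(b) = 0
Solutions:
 v(b) = C1 + C2*log(b)


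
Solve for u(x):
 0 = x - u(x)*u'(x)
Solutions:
 u(x) = -sqrt(C1 + x^2)
 u(x) = sqrt(C1 + x^2)


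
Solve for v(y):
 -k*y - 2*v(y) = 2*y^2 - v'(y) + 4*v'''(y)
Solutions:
 v(y) = C1*exp(3^(1/3)*y*(3^(1/3)/(sqrt(321) + 18)^(1/3) + (sqrt(321) + 18)^(1/3))/12)*sin(3^(1/6)*y*(-3^(2/3)*(sqrt(321) + 18)^(1/3) + 3/(sqrt(321) + 18)^(1/3))/12) + C2*exp(3^(1/3)*y*(3^(1/3)/(sqrt(321) + 18)^(1/3) + (sqrt(321) + 18)^(1/3))/12)*cos(3^(1/6)*y*(-3^(2/3)*(sqrt(321) + 18)^(1/3) + 3/(sqrt(321) + 18)^(1/3))/12) + C3*exp(-3^(1/3)*y*(3^(1/3)/(sqrt(321) + 18)^(1/3) + (sqrt(321) + 18)^(1/3))/6) - k*y/2 - k/4 - y^2 - y - 1/2


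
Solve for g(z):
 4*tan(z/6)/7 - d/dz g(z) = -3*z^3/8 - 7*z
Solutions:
 g(z) = C1 + 3*z^4/32 + 7*z^2/2 - 24*log(cos(z/6))/7


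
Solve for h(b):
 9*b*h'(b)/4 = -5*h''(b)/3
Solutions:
 h(b) = C1 + C2*erf(3*sqrt(30)*b/20)


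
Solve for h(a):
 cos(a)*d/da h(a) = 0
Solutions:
 h(a) = C1


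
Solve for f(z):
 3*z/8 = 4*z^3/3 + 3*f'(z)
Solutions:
 f(z) = C1 - z^4/9 + z^2/16


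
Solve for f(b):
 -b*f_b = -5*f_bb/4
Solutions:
 f(b) = C1 + C2*erfi(sqrt(10)*b/5)


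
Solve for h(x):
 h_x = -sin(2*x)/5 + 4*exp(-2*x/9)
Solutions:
 h(x) = C1 + cos(2*x)/10 - 18*exp(-2*x/9)


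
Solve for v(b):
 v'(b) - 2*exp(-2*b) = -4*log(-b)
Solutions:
 v(b) = C1 - 4*b*log(-b) + 4*b - exp(-2*b)


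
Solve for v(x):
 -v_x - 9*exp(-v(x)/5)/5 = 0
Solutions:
 v(x) = 5*log(C1 - 9*x/25)


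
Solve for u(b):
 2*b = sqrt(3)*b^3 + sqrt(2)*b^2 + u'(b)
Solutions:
 u(b) = C1 - sqrt(3)*b^4/4 - sqrt(2)*b^3/3 + b^2


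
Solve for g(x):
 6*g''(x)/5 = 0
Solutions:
 g(x) = C1 + C2*x


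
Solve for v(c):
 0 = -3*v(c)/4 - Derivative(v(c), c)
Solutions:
 v(c) = C1*exp(-3*c/4)


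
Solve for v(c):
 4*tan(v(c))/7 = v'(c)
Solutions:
 v(c) = pi - asin(C1*exp(4*c/7))
 v(c) = asin(C1*exp(4*c/7))


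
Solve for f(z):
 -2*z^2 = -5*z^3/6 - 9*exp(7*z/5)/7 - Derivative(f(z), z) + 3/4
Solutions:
 f(z) = C1 - 5*z^4/24 + 2*z^3/3 + 3*z/4 - 45*exp(7*z/5)/49


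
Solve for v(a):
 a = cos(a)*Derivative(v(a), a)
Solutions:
 v(a) = C1 + Integral(a/cos(a), a)


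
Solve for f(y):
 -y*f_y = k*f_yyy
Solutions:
 f(y) = C1 + Integral(C2*airyai(y*(-1/k)^(1/3)) + C3*airybi(y*(-1/k)^(1/3)), y)


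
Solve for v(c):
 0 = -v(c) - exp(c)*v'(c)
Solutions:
 v(c) = C1*exp(exp(-c))


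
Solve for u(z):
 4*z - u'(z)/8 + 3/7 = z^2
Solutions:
 u(z) = C1 - 8*z^3/3 + 16*z^2 + 24*z/7


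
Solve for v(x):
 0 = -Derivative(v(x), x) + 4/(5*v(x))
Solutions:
 v(x) = -sqrt(C1 + 40*x)/5
 v(x) = sqrt(C1 + 40*x)/5


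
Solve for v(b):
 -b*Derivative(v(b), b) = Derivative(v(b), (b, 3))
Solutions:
 v(b) = C1 + Integral(C2*airyai(-b) + C3*airybi(-b), b)


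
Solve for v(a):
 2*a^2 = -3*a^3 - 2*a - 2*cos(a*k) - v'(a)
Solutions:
 v(a) = C1 - 3*a^4/4 - 2*a^3/3 - a^2 - 2*sin(a*k)/k


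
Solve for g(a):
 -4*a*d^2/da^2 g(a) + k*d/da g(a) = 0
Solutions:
 g(a) = C1 + a^(re(k)/4 + 1)*(C2*sin(log(a)*Abs(im(k))/4) + C3*cos(log(a)*im(k)/4))


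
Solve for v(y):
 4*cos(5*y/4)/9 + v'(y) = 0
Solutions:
 v(y) = C1 - 16*sin(5*y/4)/45


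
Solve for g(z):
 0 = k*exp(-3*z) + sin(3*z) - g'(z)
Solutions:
 g(z) = C1 - k*exp(-3*z)/3 - cos(3*z)/3


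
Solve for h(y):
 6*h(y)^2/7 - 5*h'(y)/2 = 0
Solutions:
 h(y) = -35/(C1 + 12*y)


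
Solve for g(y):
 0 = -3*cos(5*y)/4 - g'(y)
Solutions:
 g(y) = C1 - 3*sin(5*y)/20


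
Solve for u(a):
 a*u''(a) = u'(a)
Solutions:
 u(a) = C1 + C2*a^2


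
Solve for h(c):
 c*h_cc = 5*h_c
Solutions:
 h(c) = C1 + C2*c^6


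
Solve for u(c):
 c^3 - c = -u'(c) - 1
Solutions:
 u(c) = C1 - c^4/4 + c^2/2 - c


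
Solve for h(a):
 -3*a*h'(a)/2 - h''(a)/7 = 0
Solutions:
 h(a) = C1 + C2*erf(sqrt(21)*a/2)


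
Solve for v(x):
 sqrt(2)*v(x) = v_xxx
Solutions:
 v(x) = C3*exp(2^(1/6)*x) + (C1*sin(2^(1/6)*sqrt(3)*x/2) + C2*cos(2^(1/6)*sqrt(3)*x/2))*exp(-2^(1/6)*x/2)


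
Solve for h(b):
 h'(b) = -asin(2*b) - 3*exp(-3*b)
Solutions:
 h(b) = C1 - b*asin(2*b) - sqrt(1 - 4*b^2)/2 + exp(-3*b)


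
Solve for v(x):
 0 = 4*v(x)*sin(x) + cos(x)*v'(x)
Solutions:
 v(x) = C1*cos(x)^4


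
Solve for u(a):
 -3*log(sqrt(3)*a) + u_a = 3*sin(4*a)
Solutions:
 u(a) = C1 + 3*a*log(a) - 3*a + 3*a*log(3)/2 - 3*cos(4*a)/4


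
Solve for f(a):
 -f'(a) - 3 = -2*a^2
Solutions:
 f(a) = C1 + 2*a^3/3 - 3*a


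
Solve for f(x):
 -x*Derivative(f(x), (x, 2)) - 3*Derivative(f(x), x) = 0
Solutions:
 f(x) = C1 + C2/x^2


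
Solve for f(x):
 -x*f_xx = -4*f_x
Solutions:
 f(x) = C1 + C2*x^5


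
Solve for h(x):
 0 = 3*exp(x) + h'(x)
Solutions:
 h(x) = C1 - 3*exp(x)


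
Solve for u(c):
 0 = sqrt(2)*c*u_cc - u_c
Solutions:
 u(c) = C1 + C2*c^(sqrt(2)/2 + 1)


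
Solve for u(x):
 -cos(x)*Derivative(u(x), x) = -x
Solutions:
 u(x) = C1 + Integral(x/cos(x), x)


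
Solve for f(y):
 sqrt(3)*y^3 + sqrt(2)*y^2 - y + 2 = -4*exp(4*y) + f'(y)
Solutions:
 f(y) = C1 + sqrt(3)*y^4/4 + sqrt(2)*y^3/3 - y^2/2 + 2*y + exp(4*y)


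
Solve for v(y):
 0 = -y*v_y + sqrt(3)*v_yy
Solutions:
 v(y) = C1 + C2*erfi(sqrt(2)*3^(3/4)*y/6)


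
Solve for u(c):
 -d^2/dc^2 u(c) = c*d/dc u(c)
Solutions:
 u(c) = C1 + C2*erf(sqrt(2)*c/2)


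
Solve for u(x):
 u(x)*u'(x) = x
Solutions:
 u(x) = -sqrt(C1 + x^2)
 u(x) = sqrt(C1 + x^2)


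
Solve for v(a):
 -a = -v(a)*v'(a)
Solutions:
 v(a) = -sqrt(C1 + a^2)
 v(a) = sqrt(C1 + a^2)


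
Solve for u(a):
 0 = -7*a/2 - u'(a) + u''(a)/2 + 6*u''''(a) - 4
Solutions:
 u(a) = C1 + C4*exp(a/2) - 7*a^2/4 - 23*a/4 + (C2*sin(sqrt(39)*a/12) + C3*cos(sqrt(39)*a/12))*exp(-a/4)


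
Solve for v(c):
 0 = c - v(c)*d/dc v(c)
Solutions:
 v(c) = -sqrt(C1 + c^2)
 v(c) = sqrt(C1 + c^2)


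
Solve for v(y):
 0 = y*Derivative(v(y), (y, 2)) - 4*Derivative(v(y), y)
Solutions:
 v(y) = C1 + C2*y^5


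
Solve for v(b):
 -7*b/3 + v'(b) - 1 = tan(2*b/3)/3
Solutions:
 v(b) = C1 + 7*b^2/6 + b - log(cos(2*b/3))/2


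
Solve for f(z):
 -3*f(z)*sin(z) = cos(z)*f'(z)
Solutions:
 f(z) = C1*cos(z)^3


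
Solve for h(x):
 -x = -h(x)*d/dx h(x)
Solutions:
 h(x) = -sqrt(C1 + x^2)
 h(x) = sqrt(C1 + x^2)


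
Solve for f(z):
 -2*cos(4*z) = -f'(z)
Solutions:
 f(z) = C1 + sin(4*z)/2


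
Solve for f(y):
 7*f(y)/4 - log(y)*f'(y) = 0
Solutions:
 f(y) = C1*exp(7*li(y)/4)


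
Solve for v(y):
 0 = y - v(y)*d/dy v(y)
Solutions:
 v(y) = -sqrt(C1 + y^2)
 v(y) = sqrt(C1 + y^2)


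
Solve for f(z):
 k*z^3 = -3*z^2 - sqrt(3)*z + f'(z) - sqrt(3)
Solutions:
 f(z) = C1 + k*z^4/4 + z^3 + sqrt(3)*z^2/2 + sqrt(3)*z


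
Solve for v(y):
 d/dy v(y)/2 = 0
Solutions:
 v(y) = C1


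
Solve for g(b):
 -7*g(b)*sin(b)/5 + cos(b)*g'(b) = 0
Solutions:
 g(b) = C1/cos(b)^(7/5)


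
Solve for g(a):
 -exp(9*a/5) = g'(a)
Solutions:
 g(a) = C1 - 5*exp(9*a/5)/9


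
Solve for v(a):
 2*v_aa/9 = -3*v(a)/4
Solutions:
 v(a) = C1*sin(3*sqrt(6)*a/4) + C2*cos(3*sqrt(6)*a/4)


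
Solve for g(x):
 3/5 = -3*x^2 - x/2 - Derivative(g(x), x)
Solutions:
 g(x) = C1 - x^3 - x^2/4 - 3*x/5


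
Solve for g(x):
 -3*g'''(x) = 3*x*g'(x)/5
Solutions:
 g(x) = C1 + Integral(C2*airyai(-5^(2/3)*x/5) + C3*airybi(-5^(2/3)*x/5), x)


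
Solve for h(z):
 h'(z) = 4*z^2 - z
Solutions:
 h(z) = C1 + 4*z^3/3 - z^2/2


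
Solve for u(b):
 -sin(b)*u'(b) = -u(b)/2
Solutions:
 u(b) = C1*(cos(b) - 1)^(1/4)/(cos(b) + 1)^(1/4)


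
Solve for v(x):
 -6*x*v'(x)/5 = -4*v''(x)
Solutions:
 v(x) = C1 + C2*erfi(sqrt(15)*x/10)


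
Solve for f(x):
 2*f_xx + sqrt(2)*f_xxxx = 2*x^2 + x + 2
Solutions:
 f(x) = C1 + C2*x + C3*sin(2^(1/4)*x) + C4*cos(2^(1/4)*x) + x^4/12 + x^3/12 + x^2*(1 - sqrt(2))/2


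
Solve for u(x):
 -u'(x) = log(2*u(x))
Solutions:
 Integral(1/(log(_y) + log(2)), (_y, u(x))) = C1 - x


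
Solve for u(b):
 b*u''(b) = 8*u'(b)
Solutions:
 u(b) = C1 + C2*b^9


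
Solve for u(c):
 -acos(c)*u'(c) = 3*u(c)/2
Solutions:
 u(c) = C1*exp(-3*Integral(1/acos(c), c)/2)


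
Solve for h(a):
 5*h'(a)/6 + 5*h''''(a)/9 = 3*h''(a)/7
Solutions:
 h(a) = C1 + C2*exp(210^(1/3)*a*(6*210^(1/3)/(sqrt(1455265) + 1225)^(1/3) + (sqrt(1455265) + 1225)^(1/3))/140)*sin(3^(1/6)*70^(1/3)*a*(-3^(2/3)*(sqrt(1455265) + 1225)^(1/3) + 18*70^(1/3)/(sqrt(1455265) + 1225)^(1/3))/140) + C3*exp(210^(1/3)*a*(6*210^(1/3)/(sqrt(1455265) + 1225)^(1/3) + (sqrt(1455265) + 1225)^(1/3))/140)*cos(3^(1/6)*70^(1/3)*a*(-3^(2/3)*(sqrt(1455265) + 1225)^(1/3) + 18*70^(1/3)/(sqrt(1455265) + 1225)^(1/3))/140) + C4*exp(-210^(1/3)*a*(6*210^(1/3)/(sqrt(1455265) + 1225)^(1/3) + (sqrt(1455265) + 1225)^(1/3))/70)


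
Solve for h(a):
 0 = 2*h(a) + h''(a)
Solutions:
 h(a) = C1*sin(sqrt(2)*a) + C2*cos(sqrt(2)*a)


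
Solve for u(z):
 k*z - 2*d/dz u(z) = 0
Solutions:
 u(z) = C1 + k*z^2/4


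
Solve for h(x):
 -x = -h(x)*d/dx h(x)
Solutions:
 h(x) = -sqrt(C1 + x^2)
 h(x) = sqrt(C1 + x^2)


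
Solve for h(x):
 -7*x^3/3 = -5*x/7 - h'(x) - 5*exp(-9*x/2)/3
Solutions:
 h(x) = C1 + 7*x^4/12 - 5*x^2/14 + 10*exp(-9*x/2)/27


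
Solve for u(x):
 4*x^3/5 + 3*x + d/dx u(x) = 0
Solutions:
 u(x) = C1 - x^4/5 - 3*x^2/2


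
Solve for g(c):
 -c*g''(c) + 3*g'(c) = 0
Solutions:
 g(c) = C1 + C2*c^4


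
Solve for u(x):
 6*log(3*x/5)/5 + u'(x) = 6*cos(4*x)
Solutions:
 u(x) = C1 - 6*x*log(x)/5 - 6*x*log(3)/5 + 6*x/5 + 6*x*log(5)/5 + 3*sin(4*x)/2


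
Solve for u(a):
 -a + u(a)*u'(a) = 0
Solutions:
 u(a) = -sqrt(C1 + a^2)
 u(a) = sqrt(C1 + a^2)


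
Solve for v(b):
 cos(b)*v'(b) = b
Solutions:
 v(b) = C1 + Integral(b/cos(b), b)


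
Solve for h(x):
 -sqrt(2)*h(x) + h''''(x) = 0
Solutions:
 h(x) = C1*exp(-2^(1/8)*x) + C2*exp(2^(1/8)*x) + C3*sin(2^(1/8)*x) + C4*cos(2^(1/8)*x)


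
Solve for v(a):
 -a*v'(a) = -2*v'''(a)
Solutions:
 v(a) = C1 + Integral(C2*airyai(2^(2/3)*a/2) + C3*airybi(2^(2/3)*a/2), a)


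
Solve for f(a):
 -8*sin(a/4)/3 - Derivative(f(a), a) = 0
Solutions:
 f(a) = C1 + 32*cos(a/4)/3


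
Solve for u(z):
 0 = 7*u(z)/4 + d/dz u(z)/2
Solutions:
 u(z) = C1*exp(-7*z/2)


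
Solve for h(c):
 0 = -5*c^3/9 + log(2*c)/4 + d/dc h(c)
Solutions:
 h(c) = C1 + 5*c^4/36 - c*log(c)/4 - c*log(2)/4 + c/4


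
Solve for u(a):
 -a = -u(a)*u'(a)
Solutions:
 u(a) = -sqrt(C1 + a^2)
 u(a) = sqrt(C1 + a^2)


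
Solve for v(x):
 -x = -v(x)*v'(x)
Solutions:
 v(x) = -sqrt(C1 + x^2)
 v(x) = sqrt(C1 + x^2)


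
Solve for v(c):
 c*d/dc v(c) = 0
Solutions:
 v(c) = C1


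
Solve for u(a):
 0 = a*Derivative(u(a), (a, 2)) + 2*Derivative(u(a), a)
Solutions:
 u(a) = C1 + C2/a


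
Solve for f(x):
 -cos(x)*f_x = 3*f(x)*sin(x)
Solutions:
 f(x) = C1*cos(x)^3


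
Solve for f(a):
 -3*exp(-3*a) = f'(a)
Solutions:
 f(a) = C1 + exp(-3*a)


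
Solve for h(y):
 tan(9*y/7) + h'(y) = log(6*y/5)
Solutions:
 h(y) = C1 + y*log(y) - y*log(5) - y + y*log(6) + 7*log(cos(9*y/7))/9


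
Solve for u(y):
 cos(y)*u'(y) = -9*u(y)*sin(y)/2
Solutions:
 u(y) = C1*cos(y)^(9/2)


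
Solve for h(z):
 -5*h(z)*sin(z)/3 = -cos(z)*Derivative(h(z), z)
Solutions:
 h(z) = C1/cos(z)^(5/3)


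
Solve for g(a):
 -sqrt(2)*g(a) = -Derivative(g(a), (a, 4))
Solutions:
 g(a) = C1*exp(-2^(1/8)*a) + C2*exp(2^(1/8)*a) + C3*sin(2^(1/8)*a) + C4*cos(2^(1/8)*a)


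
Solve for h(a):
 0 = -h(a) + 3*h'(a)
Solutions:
 h(a) = C1*exp(a/3)


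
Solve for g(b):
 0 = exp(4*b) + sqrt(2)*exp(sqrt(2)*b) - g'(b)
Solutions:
 g(b) = C1 + exp(4*b)/4 + exp(sqrt(2)*b)


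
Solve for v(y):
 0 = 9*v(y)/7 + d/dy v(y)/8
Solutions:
 v(y) = C1*exp(-72*y/7)


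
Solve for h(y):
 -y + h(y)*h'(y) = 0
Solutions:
 h(y) = -sqrt(C1 + y^2)
 h(y) = sqrt(C1 + y^2)


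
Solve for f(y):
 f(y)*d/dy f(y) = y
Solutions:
 f(y) = -sqrt(C1 + y^2)
 f(y) = sqrt(C1 + y^2)


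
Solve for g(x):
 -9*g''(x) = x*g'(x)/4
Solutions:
 g(x) = C1 + C2*erf(sqrt(2)*x/12)


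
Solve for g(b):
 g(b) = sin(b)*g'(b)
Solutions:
 g(b) = C1*sqrt(cos(b) - 1)/sqrt(cos(b) + 1)


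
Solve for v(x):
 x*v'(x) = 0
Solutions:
 v(x) = C1


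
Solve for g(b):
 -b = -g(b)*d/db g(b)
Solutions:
 g(b) = -sqrt(C1 + b^2)
 g(b) = sqrt(C1 + b^2)


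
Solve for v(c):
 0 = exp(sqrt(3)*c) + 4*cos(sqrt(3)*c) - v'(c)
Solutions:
 v(c) = C1 + sqrt(3)*exp(sqrt(3)*c)/3 + 4*sqrt(3)*sin(sqrt(3)*c)/3


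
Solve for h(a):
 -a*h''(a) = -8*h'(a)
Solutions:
 h(a) = C1 + C2*a^9


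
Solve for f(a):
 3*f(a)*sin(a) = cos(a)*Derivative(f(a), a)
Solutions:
 f(a) = C1/cos(a)^3


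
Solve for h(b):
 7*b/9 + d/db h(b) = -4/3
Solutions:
 h(b) = C1 - 7*b^2/18 - 4*b/3


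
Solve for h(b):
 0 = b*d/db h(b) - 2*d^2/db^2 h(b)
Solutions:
 h(b) = C1 + C2*erfi(b/2)


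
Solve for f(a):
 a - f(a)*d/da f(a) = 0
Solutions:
 f(a) = -sqrt(C1 + a^2)
 f(a) = sqrt(C1 + a^2)


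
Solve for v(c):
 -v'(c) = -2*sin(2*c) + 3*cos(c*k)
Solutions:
 v(c) = C1 - cos(2*c) - 3*sin(c*k)/k


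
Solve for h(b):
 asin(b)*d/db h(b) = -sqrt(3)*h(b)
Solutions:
 h(b) = C1*exp(-sqrt(3)*Integral(1/asin(b), b))


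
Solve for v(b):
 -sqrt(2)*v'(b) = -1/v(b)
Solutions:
 v(b) = -sqrt(C1 + sqrt(2)*b)
 v(b) = sqrt(C1 + sqrt(2)*b)


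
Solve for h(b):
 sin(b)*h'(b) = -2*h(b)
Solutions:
 h(b) = C1*(cos(b) + 1)/(cos(b) - 1)


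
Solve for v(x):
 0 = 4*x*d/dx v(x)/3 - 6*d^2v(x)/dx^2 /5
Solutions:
 v(x) = C1 + C2*erfi(sqrt(5)*x/3)


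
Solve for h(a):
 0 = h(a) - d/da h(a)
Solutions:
 h(a) = C1*exp(a)


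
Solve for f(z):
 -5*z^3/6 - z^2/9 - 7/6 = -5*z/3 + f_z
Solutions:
 f(z) = C1 - 5*z^4/24 - z^3/27 + 5*z^2/6 - 7*z/6


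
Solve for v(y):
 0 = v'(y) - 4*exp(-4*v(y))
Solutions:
 v(y) = log(-I*(C1 + 16*y)^(1/4))
 v(y) = log(I*(C1 + 16*y)^(1/4))
 v(y) = log(-(C1 + 16*y)^(1/4))
 v(y) = log(C1 + 16*y)/4


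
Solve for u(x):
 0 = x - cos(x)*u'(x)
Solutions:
 u(x) = C1 + Integral(x/cos(x), x)


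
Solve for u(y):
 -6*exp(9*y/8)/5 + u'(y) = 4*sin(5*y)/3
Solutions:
 u(y) = C1 + 16*exp(9*y/8)/15 - 4*cos(5*y)/15


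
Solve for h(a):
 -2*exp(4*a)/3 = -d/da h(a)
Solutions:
 h(a) = C1 + exp(4*a)/6


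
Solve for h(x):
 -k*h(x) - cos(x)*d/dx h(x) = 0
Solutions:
 h(x) = C1*exp(k*(log(sin(x) - 1) - log(sin(x) + 1))/2)


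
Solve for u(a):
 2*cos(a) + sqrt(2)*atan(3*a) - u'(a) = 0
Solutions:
 u(a) = C1 + sqrt(2)*(a*atan(3*a) - log(9*a^2 + 1)/6) + 2*sin(a)


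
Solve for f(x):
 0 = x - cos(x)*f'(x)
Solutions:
 f(x) = C1 + Integral(x/cos(x), x)


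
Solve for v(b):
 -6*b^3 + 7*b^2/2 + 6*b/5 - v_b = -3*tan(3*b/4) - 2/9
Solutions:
 v(b) = C1 - 3*b^4/2 + 7*b^3/6 + 3*b^2/5 + 2*b/9 - 4*log(cos(3*b/4))


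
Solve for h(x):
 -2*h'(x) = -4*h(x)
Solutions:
 h(x) = C1*exp(2*x)


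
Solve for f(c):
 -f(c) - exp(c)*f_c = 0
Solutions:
 f(c) = C1*exp(exp(-c))


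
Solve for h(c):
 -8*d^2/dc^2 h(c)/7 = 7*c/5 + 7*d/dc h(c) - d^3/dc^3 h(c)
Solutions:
 h(c) = C1 + C2*exp(c*(4 - sqrt(359))/7) + C3*exp(c*(4 + sqrt(359))/7) - c^2/10 + 8*c/245


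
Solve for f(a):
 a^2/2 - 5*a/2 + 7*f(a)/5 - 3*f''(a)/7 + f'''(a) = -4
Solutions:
 f(a) = C1*exp(a*(10*10^(1/3)/(49*sqrt(2381) + 2391)^(1/3) + 20 + 10^(2/3)*(49*sqrt(2381) + 2391)^(1/3))/140)*sin(10^(1/3)*sqrt(3)*a*(-10^(1/3)*(49*sqrt(2381) + 2391)^(1/3) + 10/(49*sqrt(2381) + 2391)^(1/3))/140) + C2*exp(a*(10*10^(1/3)/(49*sqrt(2381) + 2391)^(1/3) + 20 + 10^(2/3)*(49*sqrt(2381) + 2391)^(1/3))/140)*cos(10^(1/3)*sqrt(3)*a*(-10^(1/3)*(49*sqrt(2381) + 2391)^(1/3) + 10/(49*sqrt(2381) + 2391)^(1/3))/140) + C3*exp(a*(-10^(2/3)*(49*sqrt(2381) + 2391)^(1/3) - 10*10^(1/3)/(49*sqrt(2381) + 2391)^(1/3) + 10)/70) - 5*a^2/14 + 25*a/14 - 1055/343


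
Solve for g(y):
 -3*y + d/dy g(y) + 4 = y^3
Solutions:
 g(y) = C1 + y^4/4 + 3*y^2/2 - 4*y


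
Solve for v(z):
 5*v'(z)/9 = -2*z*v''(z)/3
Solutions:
 v(z) = C1 + C2*z^(1/6)


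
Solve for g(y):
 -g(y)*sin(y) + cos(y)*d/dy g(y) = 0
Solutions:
 g(y) = C1/cos(y)


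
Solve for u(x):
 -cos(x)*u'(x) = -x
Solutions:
 u(x) = C1 + Integral(x/cos(x), x)


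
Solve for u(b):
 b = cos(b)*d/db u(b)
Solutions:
 u(b) = C1 + Integral(b/cos(b), b)


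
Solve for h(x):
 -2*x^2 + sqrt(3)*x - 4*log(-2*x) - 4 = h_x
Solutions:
 h(x) = C1 - 2*x^3/3 + sqrt(3)*x^2/2 - 4*x*log(-x) - 4*x*log(2)


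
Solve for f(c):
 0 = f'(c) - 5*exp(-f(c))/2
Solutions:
 f(c) = log(C1 + 5*c/2)


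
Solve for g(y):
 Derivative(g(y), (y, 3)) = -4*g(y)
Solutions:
 g(y) = C3*exp(-2^(2/3)*y) + (C1*sin(2^(2/3)*sqrt(3)*y/2) + C2*cos(2^(2/3)*sqrt(3)*y/2))*exp(2^(2/3)*y/2)


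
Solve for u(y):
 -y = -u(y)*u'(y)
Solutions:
 u(y) = -sqrt(C1 + y^2)
 u(y) = sqrt(C1 + y^2)


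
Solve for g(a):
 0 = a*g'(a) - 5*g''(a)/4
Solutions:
 g(a) = C1 + C2*erfi(sqrt(10)*a/5)


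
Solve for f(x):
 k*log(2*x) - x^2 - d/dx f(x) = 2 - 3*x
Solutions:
 f(x) = C1 + k*x*log(x) - k*x + k*x*log(2) - x^3/3 + 3*x^2/2 - 2*x


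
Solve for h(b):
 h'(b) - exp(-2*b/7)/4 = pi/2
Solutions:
 h(b) = C1 + pi*b/2 - 7*exp(-2*b/7)/8


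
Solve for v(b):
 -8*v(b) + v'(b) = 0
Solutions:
 v(b) = C1*exp(8*b)


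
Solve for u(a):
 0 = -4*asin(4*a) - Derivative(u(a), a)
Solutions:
 u(a) = C1 - 4*a*asin(4*a) - sqrt(1 - 16*a^2)


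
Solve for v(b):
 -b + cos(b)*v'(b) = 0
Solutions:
 v(b) = C1 + Integral(b/cos(b), b)


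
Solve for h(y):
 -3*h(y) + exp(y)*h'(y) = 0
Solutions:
 h(y) = C1*exp(-3*exp(-y))


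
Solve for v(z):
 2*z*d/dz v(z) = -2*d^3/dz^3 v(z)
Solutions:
 v(z) = C1 + Integral(C2*airyai(-z) + C3*airybi(-z), z)


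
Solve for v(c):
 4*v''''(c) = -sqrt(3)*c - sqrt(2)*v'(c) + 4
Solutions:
 v(c) = C1 + C4*exp(-sqrt(2)*c/2) - sqrt(6)*c^2/4 + 2*sqrt(2)*c + (C2*sin(sqrt(6)*c/4) + C3*cos(sqrt(6)*c/4))*exp(sqrt(2)*c/4)


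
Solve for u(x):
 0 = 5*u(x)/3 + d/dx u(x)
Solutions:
 u(x) = C1*exp(-5*x/3)


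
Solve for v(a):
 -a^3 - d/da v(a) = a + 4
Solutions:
 v(a) = C1 - a^4/4 - a^2/2 - 4*a


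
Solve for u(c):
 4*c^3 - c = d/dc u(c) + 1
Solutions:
 u(c) = C1 + c^4 - c^2/2 - c


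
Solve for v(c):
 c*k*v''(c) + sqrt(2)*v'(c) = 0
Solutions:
 v(c) = C1 + c^(((re(k) - sqrt(2))*re(k) + im(k)^2)/(re(k)^2 + im(k)^2))*(C2*sin(sqrt(2)*log(c)*Abs(im(k))/(re(k)^2 + im(k)^2)) + C3*cos(sqrt(2)*log(c)*im(k)/(re(k)^2 + im(k)^2)))


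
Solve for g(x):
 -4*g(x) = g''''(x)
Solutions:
 g(x) = (C1*sin(x) + C2*cos(x))*exp(-x) + (C3*sin(x) + C4*cos(x))*exp(x)


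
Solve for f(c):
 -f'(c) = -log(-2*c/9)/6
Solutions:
 f(c) = C1 + c*log(-c)/6 + c*(-2*log(3) - 1 + log(2))/6


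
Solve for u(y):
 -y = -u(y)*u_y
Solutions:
 u(y) = -sqrt(C1 + y^2)
 u(y) = sqrt(C1 + y^2)


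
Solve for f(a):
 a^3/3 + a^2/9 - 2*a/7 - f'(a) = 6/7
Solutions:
 f(a) = C1 + a^4/12 + a^3/27 - a^2/7 - 6*a/7


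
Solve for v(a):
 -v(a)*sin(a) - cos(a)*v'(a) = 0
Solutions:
 v(a) = C1*cos(a)


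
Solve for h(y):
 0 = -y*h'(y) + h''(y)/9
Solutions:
 h(y) = C1 + C2*erfi(3*sqrt(2)*y/2)


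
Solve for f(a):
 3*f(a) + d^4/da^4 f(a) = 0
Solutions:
 f(a) = (C1*sin(sqrt(2)*3^(1/4)*a/2) + C2*cos(sqrt(2)*3^(1/4)*a/2))*exp(-sqrt(2)*3^(1/4)*a/2) + (C3*sin(sqrt(2)*3^(1/4)*a/2) + C4*cos(sqrt(2)*3^(1/4)*a/2))*exp(sqrt(2)*3^(1/4)*a/2)


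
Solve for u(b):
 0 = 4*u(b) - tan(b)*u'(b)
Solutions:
 u(b) = C1*sin(b)^4


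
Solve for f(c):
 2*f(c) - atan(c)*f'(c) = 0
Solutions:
 f(c) = C1*exp(2*Integral(1/atan(c), c))


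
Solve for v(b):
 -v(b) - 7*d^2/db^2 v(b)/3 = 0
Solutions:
 v(b) = C1*sin(sqrt(21)*b/7) + C2*cos(sqrt(21)*b/7)


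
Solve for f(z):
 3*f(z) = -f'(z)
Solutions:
 f(z) = C1*exp(-3*z)


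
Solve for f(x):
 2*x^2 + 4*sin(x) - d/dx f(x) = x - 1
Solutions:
 f(x) = C1 + 2*x^3/3 - x^2/2 + x - 4*cos(x)


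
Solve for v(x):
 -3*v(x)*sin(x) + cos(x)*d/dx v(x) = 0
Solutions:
 v(x) = C1/cos(x)^3


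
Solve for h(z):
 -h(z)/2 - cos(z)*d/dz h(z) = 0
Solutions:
 h(z) = C1*(sin(z) - 1)^(1/4)/(sin(z) + 1)^(1/4)


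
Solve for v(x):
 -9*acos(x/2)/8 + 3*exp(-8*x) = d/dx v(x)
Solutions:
 v(x) = C1 - 9*x*acos(x/2)/8 + 9*sqrt(4 - x^2)/8 - 3*exp(-8*x)/8


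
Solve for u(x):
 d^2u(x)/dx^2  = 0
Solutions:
 u(x) = C1 + C2*x


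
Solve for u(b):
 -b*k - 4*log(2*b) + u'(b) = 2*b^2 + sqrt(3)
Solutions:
 u(b) = C1 + 2*b^3/3 + b^2*k/2 + 4*b*log(b) - 4*b + sqrt(3)*b + b*log(16)


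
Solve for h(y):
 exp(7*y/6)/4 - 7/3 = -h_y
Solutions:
 h(y) = C1 + 7*y/3 - 3*exp(7*y/6)/14


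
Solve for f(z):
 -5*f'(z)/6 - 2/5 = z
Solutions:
 f(z) = C1 - 3*z^2/5 - 12*z/25


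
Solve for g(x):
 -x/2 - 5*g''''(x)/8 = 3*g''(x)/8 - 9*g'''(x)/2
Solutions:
 g(x) = C1 + C2*x + C3*exp(x*(18 - sqrt(309))/5) + C4*exp(x*(sqrt(309) + 18)/5) - 2*x^3/9 - 8*x^2


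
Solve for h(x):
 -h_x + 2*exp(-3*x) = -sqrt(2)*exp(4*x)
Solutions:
 h(x) = C1 + sqrt(2)*exp(4*x)/4 - 2*exp(-3*x)/3


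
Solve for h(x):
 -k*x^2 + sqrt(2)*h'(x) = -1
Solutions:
 h(x) = C1 + sqrt(2)*k*x^3/6 - sqrt(2)*x/2


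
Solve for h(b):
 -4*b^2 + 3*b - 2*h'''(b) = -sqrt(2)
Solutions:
 h(b) = C1 + C2*b + C3*b^2 - b^5/30 + b^4/16 + sqrt(2)*b^3/12


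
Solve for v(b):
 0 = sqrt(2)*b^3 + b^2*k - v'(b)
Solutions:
 v(b) = C1 + sqrt(2)*b^4/4 + b^3*k/3


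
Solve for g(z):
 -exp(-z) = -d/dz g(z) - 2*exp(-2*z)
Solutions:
 g(z) = C1 - exp(-z) + exp(-2*z)


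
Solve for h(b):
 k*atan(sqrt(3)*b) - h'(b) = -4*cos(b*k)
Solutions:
 h(b) = C1 + k*(b*atan(sqrt(3)*b) - sqrt(3)*log(3*b^2 + 1)/6) + 4*Piecewise((sin(b*k)/k, Ne(k, 0)), (b, True))


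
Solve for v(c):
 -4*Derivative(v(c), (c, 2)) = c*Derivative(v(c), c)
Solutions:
 v(c) = C1 + C2*erf(sqrt(2)*c/4)


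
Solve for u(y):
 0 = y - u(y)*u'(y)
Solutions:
 u(y) = -sqrt(C1 + y^2)
 u(y) = sqrt(C1 + y^2)


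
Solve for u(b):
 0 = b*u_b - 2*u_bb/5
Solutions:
 u(b) = C1 + C2*erfi(sqrt(5)*b/2)


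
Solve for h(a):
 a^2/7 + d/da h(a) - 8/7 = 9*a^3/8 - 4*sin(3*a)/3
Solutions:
 h(a) = C1 + 9*a^4/32 - a^3/21 + 8*a/7 + 4*cos(3*a)/9


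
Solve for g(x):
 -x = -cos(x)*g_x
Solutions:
 g(x) = C1 + Integral(x/cos(x), x)


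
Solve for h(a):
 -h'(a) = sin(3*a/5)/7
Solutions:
 h(a) = C1 + 5*cos(3*a/5)/21


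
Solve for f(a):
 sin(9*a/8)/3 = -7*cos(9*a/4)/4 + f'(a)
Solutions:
 f(a) = C1 + 7*sin(9*a/4)/9 - 8*cos(9*a/8)/27


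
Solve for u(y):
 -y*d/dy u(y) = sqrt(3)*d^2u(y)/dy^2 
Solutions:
 u(y) = C1 + C2*erf(sqrt(2)*3^(3/4)*y/6)
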